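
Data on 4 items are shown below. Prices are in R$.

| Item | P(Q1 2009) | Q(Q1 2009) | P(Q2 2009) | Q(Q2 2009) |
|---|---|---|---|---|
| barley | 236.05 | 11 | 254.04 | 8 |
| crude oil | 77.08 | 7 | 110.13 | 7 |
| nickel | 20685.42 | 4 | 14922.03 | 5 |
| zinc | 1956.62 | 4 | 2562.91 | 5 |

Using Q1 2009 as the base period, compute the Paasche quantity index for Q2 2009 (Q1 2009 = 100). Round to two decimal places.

122.75

Paasche quantity index uses current-period prices as weights.
ΣP(Q2 2009)·Q(Q2 2009) = 254.04×8 + 110.13×7 + 14922.03×5 + 2562.91×5 = 2032.32 + 770.91 + 74610.15 + 12814.55 = 90227.93
ΣP(Q2 2009)·Q(Q1 2009) = 254.04×11 + 110.13×7 + 14922.03×4 + 2562.91×4 = 2794.44 + 770.91 + 59688.12 + 10251.64 = 73505.11
Index = 90227.93 / 73505.11 × 100 = 122.7506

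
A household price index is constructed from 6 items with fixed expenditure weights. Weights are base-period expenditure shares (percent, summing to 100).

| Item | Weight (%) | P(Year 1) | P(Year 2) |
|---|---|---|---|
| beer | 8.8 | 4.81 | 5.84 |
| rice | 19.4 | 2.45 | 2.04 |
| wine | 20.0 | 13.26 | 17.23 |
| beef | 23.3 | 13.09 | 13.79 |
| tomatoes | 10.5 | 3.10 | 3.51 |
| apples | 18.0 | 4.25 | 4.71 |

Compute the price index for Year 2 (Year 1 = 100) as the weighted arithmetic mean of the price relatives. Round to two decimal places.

109.21

beer: 8.8 × (5.84/4.81) = 8.8 × 1.214137 = 10.6844
rice: 19.4 × (2.04/2.45) = 19.4 × 0.832653 = 16.1535
wine: 20.0 × (17.23/13.26) = 20.0 × 1.299397 = 25.9879
beef: 23.3 × (13.79/13.09) = 23.3 × 1.053476 = 24.5460
tomatoes: 10.5 × (3.51/3.10) = 10.5 × 1.132258 = 11.8887
apples: 18.0 × (4.71/4.25) = 18.0 × 1.108235 = 19.9482
Index = Σ wᵢ·(p₁ᵢ/p₀ᵢ) = 10.6844 + 16.1535 + 25.9879 + 24.5460 + 11.8887 + 19.9482 = 109.2087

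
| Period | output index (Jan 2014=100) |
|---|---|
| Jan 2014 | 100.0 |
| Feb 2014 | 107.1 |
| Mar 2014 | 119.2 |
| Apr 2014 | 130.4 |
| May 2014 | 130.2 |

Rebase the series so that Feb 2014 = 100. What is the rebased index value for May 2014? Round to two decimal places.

Rebased(May 2014) = 130.2 / 107.1 × 100 = 121.5686

121.57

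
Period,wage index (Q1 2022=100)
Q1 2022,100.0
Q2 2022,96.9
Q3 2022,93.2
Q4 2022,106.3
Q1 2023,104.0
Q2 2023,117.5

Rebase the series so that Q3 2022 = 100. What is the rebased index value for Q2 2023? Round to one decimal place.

126.1

Rebased(Q2 2023) = 117.5 / 93.2 × 100 = 126.0730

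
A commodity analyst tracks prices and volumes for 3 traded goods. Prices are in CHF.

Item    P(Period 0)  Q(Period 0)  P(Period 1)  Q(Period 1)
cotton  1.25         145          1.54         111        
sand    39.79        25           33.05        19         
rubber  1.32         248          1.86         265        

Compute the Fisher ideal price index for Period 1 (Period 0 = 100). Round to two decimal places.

102.13

Laspeyres component (base-period weights):
ΣP(Period 1)Q(Period 0) = 1.54×145 + 33.05×25 + 1.86×248 = 223.3 + 826.25 + 461.28 = 1510.83
ΣP(Period 0)Q(Period 0) = 1.25×145 + 39.79×25 + 1.32×248 = 181.25 + 994.75 + 327.36 = 1503.36
L = 1510.83 / 1503.36 × 100 = 100.4969
Paasche component (current-period weights):
ΣP(Period 1)Q(Period 1) = 1.54×111 + 33.05×19 + 1.86×265 = 170.94 + 627.95 + 492.9 = 1291.79
ΣP(Period 0)Q(Period 1) = 1.25×111 + 39.79×19 + 1.32×265 = 138.75 + 756.01 + 349.8 = 1244.56
P = 1291.79 / 1244.56 × 100 = 103.7949
Fisher = √(L × P) = √(100.4969 × 103.7949) = 102.1326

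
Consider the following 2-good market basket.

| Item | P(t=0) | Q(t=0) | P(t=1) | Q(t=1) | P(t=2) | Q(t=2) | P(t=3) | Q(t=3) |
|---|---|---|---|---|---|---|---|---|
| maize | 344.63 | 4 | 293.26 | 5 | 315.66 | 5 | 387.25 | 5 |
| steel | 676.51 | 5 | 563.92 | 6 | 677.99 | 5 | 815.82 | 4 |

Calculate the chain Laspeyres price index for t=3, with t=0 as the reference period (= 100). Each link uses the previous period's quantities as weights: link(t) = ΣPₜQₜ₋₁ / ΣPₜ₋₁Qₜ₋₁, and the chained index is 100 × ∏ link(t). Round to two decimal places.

118.21

Link t=0→t=1:
ΣP(t=1)Q(t=0) = 293.26×4 + 563.92×5 = 1173.04 + 2819.6 = 3992.64
ΣP(t=0)Q(t=0) = 344.63×4 + 676.51×5 = 1378.52 + 3382.55 = 4761.07
link = 3992.64/4761.07 = 0.838601
Link t=1→t=2:
ΣP(t=2)Q(t=1) = 315.66×5 + 677.99×6 = 1578.3 + 4067.94 = 5646.24
ΣP(t=1)Q(t=1) = 293.26×5 + 563.92×6 = 1466.3 + 3383.52 = 4849.82
link = 5646.24/4849.82 = 1.164216
Link t=2→t=3:
ΣP(t=3)Q(t=2) = 387.25×5 + 815.82×5 = 1936.25 + 4079.1 = 6015.35
ΣP(t=2)Q(t=2) = 315.66×5 + 677.99×5 = 1578.3 + 3389.95 = 4968.25
link = 6015.35/4968.25 = 1.210758
Chained index = 100 × 0.838601 × 1.164216 × 1.210758 = 118.2080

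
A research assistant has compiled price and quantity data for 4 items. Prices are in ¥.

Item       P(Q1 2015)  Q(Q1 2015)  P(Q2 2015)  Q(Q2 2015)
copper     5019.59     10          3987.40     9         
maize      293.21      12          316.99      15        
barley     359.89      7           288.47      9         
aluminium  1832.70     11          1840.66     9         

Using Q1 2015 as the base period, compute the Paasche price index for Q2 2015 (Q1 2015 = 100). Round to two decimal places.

86.29

Paasche price index uses current-period quantities as weights.
ΣP(Q2 2015)·Q(Q2 2015) = 3987.40×9 + 316.99×15 + 288.47×9 + 1840.66×9 = 35886.6 + 4754.85 + 2596.23 + 16565.94 = 59803.62
ΣP(Q1 2015)·Q(Q2 2015) = 5019.59×9 + 293.21×15 + 359.89×9 + 1832.70×9 = 45176.31 + 4398.15 + 3239.01 + 16494.3 = 69307.77
Index = 59803.62 / 69307.77 × 100 = 86.2870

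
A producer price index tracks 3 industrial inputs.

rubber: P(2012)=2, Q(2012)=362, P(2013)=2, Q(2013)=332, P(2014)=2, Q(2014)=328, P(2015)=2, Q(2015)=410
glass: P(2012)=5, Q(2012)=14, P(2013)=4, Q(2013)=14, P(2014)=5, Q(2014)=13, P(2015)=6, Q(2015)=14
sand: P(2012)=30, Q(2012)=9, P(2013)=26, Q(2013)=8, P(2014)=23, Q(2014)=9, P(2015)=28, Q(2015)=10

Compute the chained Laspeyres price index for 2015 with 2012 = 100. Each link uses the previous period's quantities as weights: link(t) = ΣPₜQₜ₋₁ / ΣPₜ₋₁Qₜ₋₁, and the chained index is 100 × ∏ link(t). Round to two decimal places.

Link 2012→2013:
ΣP(2013)Q(2012) = 2×362 + 4×14 + 26×9 = 724 + 56 + 234 = 1014
ΣP(2012)Q(2012) = 2×362 + 5×14 + 30×9 = 724 + 70 + 270 = 1064
link = 1014/1064 = 0.953008
Link 2013→2014:
ΣP(2014)Q(2013) = 2×332 + 5×14 + 23×8 = 664 + 70 + 184 = 918
ΣP(2013)Q(2013) = 2×332 + 4×14 + 26×8 = 664 + 56 + 208 = 928
link = 918/928 = 0.989224
Link 2014→2015:
ΣP(2015)Q(2014) = 2×328 + 6×13 + 28×9 = 656 + 78 + 252 = 986
ΣP(2014)Q(2014) = 2×328 + 5×13 + 23×9 = 656 + 65 + 207 = 928
link = 986/928 = 1.062500
Chained index = 100 × 0.953008 × 0.989224 × 1.062500 = 100.1659

100.17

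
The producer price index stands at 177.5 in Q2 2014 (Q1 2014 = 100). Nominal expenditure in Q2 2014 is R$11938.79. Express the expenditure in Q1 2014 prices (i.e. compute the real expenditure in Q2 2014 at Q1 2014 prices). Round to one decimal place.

6726.1

Real = Nominal ÷ (Index/100) = 11938.79 ÷ (177.5/100)
     = 11938.79 ÷ 1.775 = 6726.0789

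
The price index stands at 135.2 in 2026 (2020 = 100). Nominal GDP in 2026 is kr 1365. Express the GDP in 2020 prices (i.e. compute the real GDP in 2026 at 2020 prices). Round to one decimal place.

1009.6

Real = Nominal ÷ (Index/100) = 1365 ÷ (135.2/100)
     = 1365 ÷ 1.352 = 1009.6154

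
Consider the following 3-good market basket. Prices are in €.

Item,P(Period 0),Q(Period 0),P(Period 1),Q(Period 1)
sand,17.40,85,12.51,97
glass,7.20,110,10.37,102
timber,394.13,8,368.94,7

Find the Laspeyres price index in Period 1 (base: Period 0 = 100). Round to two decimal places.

95.05

Laspeyres price index uses base-period quantities as weights.
ΣP(Period 1)·Q(Period 0) = 12.51×85 + 10.37×110 + 368.94×8 = 1063.35 + 1140.7 + 2951.52 = 5155.57
ΣP(Period 0)·Q(Period 0) = 17.40×85 + 7.20×110 + 394.13×8 = 1479 + 792 + 3153.04 = 5424.04
Index = 5155.57 / 5424.04 × 100 = 95.0504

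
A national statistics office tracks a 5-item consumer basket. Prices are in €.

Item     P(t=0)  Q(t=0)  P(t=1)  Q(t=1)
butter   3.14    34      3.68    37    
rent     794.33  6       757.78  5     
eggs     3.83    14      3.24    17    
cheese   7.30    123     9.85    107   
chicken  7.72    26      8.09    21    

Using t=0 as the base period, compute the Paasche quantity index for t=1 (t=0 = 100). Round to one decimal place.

84.8

Paasche quantity index uses current-period prices as weights.
ΣP(t=1)·Q(t=1) = 3.68×37 + 757.78×5 + 3.24×17 + 9.85×107 + 8.09×21 = 136.16 + 3788.9 + 55.08 + 1053.95 + 169.89 = 5203.98
ΣP(t=1)·Q(t=0) = 3.68×34 + 757.78×6 + 3.24×14 + 9.85×123 + 8.09×26 = 125.12 + 4546.68 + 45.36 + 1211.55 + 210.34 = 6139.05
Index = 5203.98 / 6139.05 × 100 = 84.7685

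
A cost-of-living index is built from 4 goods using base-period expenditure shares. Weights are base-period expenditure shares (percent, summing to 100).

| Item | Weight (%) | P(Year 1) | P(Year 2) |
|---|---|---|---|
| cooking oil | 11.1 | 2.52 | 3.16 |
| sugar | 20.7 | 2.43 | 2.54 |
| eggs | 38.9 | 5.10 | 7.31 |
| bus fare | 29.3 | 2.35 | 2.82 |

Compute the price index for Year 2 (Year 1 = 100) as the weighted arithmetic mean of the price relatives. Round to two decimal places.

126.47

cooking oil: 11.1 × (3.16/2.52) = 11.1 × 1.253968 = 13.9190
sugar: 20.7 × (2.54/2.43) = 20.7 × 1.045267 = 21.6370
eggs: 38.9 × (7.31/5.10) = 38.9 × 1.433333 = 55.7567
bus fare: 29.3 × (2.82/2.35) = 29.3 × 1.200000 = 35.1600
Index = Σ wᵢ·(p₁ᵢ/p₀ᵢ) = 13.9190 + 21.6370 + 55.7567 + 35.1600 = 126.4728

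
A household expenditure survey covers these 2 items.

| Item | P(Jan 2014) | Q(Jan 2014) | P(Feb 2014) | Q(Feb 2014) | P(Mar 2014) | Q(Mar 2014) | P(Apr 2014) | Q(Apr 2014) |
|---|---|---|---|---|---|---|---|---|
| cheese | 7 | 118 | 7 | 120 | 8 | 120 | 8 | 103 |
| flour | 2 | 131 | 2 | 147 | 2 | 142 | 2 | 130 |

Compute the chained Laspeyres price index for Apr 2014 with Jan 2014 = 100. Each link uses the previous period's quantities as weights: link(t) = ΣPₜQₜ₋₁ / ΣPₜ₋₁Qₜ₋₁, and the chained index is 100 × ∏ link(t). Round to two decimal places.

Link Jan 2014→Feb 2014:
ΣP(Feb 2014)Q(Jan 2014) = 7×118 + 2×131 = 826 + 262 = 1088
ΣP(Jan 2014)Q(Jan 2014) = 7×118 + 2×131 = 826 + 262 = 1088
link = 1088/1088 = 1.000000
Link Feb 2014→Mar 2014:
ΣP(Mar 2014)Q(Feb 2014) = 8×120 + 2×147 = 960 + 294 = 1254
ΣP(Feb 2014)Q(Feb 2014) = 7×120 + 2×147 = 840 + 294 = 1134
link = 1254/1134 = 1.105820
Link Mar 2014→Apr 2014:
ΣP(Apr 2014)Q(Mar 2014) = 8×120 + 2×142 = 960 + 284 = 1244
ΣP(Mar 2014)Q(Mar 2014) = 8×120 + 2×142 = 960 + 284 = 1244
link = 1244/1244 = 1.000000
Chained index = 100 × 1.000000 × 1.105820 × 1.000000 = 110.5820

110.58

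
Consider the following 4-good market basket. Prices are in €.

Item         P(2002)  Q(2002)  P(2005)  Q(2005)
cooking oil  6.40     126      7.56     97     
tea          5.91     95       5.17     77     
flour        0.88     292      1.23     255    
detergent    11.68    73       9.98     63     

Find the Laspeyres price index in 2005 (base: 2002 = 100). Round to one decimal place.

102.2

Laspeyres price index uses base-period quantities as weights.
ΣP(2005)·Q(2002) = 7.56×126 + 5.17×95 + 1.23×292 + 9.98×73 = 952.56 + 491.15 + 359.16 + 728.54 = 2531.41
ΣP(2002)·Q(2002) = 6.40×126 + 5.91×95 + 0.88×292 + 11.68×73 = 806.4 + 561.45 + 256.96 + 852.64 = 2477.45
Index = 2531.41 / 2477.45 × 100 = 102.1780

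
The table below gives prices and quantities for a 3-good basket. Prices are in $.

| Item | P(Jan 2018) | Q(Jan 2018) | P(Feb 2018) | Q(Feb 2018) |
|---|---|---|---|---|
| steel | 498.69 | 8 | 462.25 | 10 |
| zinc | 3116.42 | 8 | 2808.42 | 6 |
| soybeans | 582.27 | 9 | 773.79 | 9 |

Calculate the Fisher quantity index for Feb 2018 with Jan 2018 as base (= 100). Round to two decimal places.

Laspeyres component (base-period weights):
ΣP(Jan 2018)Q(Feb 2018) = 498.69×10 + 3116.42×6 + 582.27×9 = 4986.9 + 18698.52 + 5240.43 = 28925.85
ΣP(Jan 2018)Q(Jan 2018) = 498.69×8 + 3116.42×8 + 582.27×9 = 3989.52 + 24931.36 + 5240.43 = 34161.31
L = 28925.85 / 34161.31 × 100 = 84.6743
Paasche component (current-period weights):
ΣP(Feb 2018)Q(Feb 2018) = 462.25×10 + 2808.42×6 + 773.79×9 = 4622.5 + 16850.52 + 6964.11 = 28437.13
ΣP(Feb 2018)Q(Jan 2018) = 462.25×8 + 2808.42×8 + 773.79×9 = 3698 + 22467.36 + 6964.11 = 33129.47
P = 28437.13 / 33129.47 × 100 = 85.8364
Fisher = √(L × P) = √(84.6743 × 85.8364) = 85.2533

85.25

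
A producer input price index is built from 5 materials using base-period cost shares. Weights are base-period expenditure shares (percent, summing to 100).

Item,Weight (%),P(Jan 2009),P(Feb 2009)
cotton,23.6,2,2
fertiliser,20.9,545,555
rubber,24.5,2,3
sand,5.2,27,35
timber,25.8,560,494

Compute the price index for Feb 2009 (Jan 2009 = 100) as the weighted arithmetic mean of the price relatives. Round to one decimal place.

cotton: 23.6 × (2/2) = 23.6 × 1.000000 = 23.6000
fertiliser: 20.9 × (555/545) = 20.9 × 1.018349 = 21.2835
rubber: 24.5 × (3/2) = 24.5 × 1.500000 = 36.7500
sand: 5.2 × (35/27) = 5.2 × 1.296296 = 6.7407
timber: 25.8 × (494/560) = 25.8 × 0.882143 = 22.7593
Index = Σ wᵢ·(p₁ᵢ/p₀ᵢ) = 23.6000 + 21.2835 + 36.7500 + 6.7407 + 22.7593 = 111.1335

111.1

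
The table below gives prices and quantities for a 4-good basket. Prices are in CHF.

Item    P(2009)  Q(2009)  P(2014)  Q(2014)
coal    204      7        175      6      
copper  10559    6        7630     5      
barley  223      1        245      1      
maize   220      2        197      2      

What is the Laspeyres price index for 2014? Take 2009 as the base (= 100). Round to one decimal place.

Laspeyres price index uses base-period quantities as weights.
ΣP(2014)·Q(2009) = 175×7 + 7630×6 + 245×1 + 197×2 = 1225 + 45780 + 245 + 394 = 47644
ΣP(2009)·Q(2009) = 204×7 + 10559×6 + 223×1 + 220×2 = 1428 + 63354 + 223 + 440 = 65445
Index = 47644 / 65445 × 100 = 72.8001

72.8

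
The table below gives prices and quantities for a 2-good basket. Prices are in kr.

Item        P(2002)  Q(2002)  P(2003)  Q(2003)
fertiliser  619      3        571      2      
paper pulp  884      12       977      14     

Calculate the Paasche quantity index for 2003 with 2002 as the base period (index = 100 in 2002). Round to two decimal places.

110.29

Paasche quantity index uses current-period prices as weights.
ΣP(2003)·Q(2003) = 571×2 + 977×14 = 1142 + 13678 = 14820
ΣP(2003)·Q(2002) = 571×3 + 977×12 = 1713 + 11724 = 13437
Index = 14820 / 13437 × 100 = 110.2925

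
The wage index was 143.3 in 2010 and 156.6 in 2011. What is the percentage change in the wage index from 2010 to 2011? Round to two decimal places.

9.28%

Change = (156.6 − 143.3) / 143.3 × 100
       = 13.3 / 143.3 × 100 = 9.2812%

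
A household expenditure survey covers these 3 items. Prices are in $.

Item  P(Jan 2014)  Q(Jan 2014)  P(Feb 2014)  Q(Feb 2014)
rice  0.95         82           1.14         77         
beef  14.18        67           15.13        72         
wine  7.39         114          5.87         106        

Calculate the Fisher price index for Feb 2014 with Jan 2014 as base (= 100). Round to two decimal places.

Laspeyres component (base-period weights):
ΣP(Feb 2014)Q(Jan 2014) = 1.14×82 + 15.13×67 + 5.87×114 = 93.48 + 1013.71 + 669.18 = 1776.37
ΣP(Jan 2014)Q(Jan 2014) = 0.95×82 + 14.18×67 + 7.39×114 = 77.9 + 950.06 + 842.46 = 1870.42
L = 1776.37 / 1870.42 × 100 = 94.9717
Paasche component (current-period weights):
ΣP(Feb 2014)Q(Feb 2014) = 1.14×77 + 15.13×72 + 5.87×106 = 87.78 + 1089.36 + 622.22 = 1799.36
ΣP(Jan 2014)Q(Feb 2014) = 0.95×77 + 14.18×72 + 7.39×106 = 73.15 + 1020.96 + 783.34 = 1877.45
P = 1799.36 / 1877.45 × 100 = 95.8406
Fisher = √(L × P) = √(94.9717 × 95.8406) = 95.4052

95.41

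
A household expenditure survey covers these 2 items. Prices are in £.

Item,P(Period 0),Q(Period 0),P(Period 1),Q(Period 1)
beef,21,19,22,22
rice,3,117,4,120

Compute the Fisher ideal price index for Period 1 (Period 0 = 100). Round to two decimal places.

117.70

Laspeyres component (base-period weights):
ΣP(Period 1)Q(Period 0) = 22×19 + 4×117 = 418 + 468 = 886
ΣP(Period 0)Q(Period 0) = 21×19 + 3×117 = 399 + 351 = 750
L = 886 / 750 × 100 = 118.1333
Paasche component (current-period weights):
ΣP(Period 1)Q(Period 1) = 22×22 + 4×120 = 484 + 480 = 964
ΣP(Period 0)Q(Period 1) = 21×22 + 3×120 = 462 + 360 = 822
P = 964 / 822 × 100 = 117.2749
Fisher = √(L × P) = √(118.1333 × 117.2749) = 117.7034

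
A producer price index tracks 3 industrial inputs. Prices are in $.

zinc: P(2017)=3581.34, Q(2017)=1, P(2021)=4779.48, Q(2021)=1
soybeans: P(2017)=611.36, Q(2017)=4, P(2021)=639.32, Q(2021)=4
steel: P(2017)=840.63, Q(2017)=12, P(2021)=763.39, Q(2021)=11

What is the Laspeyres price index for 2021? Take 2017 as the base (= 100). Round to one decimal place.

102.4

Laspeyres price index uses base-period quantities as weights.
ΣP(2021)·Q(2017) = 4779.48×1 + 639.32×4 + 763.39×12 = 4779.48 + 2557.28 + 9160.68 = 16497.44
ΣP(2017)·Q(2017) = 3581.34×1 + 611.36×4 + 840.63×12 = 3581.34 + 2445.44 + 10087.56 = 16114.34
Index = 16497.44 / 16114.34 × 100 = 102.3774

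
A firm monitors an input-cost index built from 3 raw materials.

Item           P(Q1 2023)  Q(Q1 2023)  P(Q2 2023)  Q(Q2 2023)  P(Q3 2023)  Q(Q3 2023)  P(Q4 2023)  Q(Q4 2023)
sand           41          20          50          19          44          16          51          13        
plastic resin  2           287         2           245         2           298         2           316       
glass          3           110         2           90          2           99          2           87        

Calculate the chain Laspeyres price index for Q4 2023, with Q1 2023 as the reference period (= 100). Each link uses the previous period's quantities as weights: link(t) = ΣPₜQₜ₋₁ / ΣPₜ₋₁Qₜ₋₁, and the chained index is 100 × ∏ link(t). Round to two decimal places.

103.97

Link Q1 2023→Q2 2023:
ΣP(Q2 2023)Q(Q1 2023) = 50×20 + 2×287 + 2×110 = 1000 + 574 + 220 = 1794
ΣP(Q1 2023)Q(Q1 2023) = 41×20 + 2×287 + 3×110 = 820 + 574 + 330 = 1724
link = 1794/1724 = 1.040603
Link Q2 2023→Q3 2023:
ΣP(Q3 2023)Q(Q2 2023) = 44×19 + 2×245 + 2×90 = 836 + 490 + 180 = 1506
ΣP(Q2 2023)Q(Q2 2023) = 50×19 + 2×245 + 2×90 = 950 + 490 + 180 = 1620
link = 1506/1620 = 0.929630
Link Q3 2023→Q4 2023:
ΣP(Q4 2023)Q(Q3 2023) = 51×16 + 2×298 + 2×99 = 816 + 596 + 198 = 1610
ΣP(Q3 2023)Q(Q3 2023) = 44×16 + 2×298 + 2×99 = 704 + 596 + 198 = 1498
link = 1610/1498 = 1.074766
Chained index = 100 × 1.040603 × 0.929630 × 1.074766 = 103.9703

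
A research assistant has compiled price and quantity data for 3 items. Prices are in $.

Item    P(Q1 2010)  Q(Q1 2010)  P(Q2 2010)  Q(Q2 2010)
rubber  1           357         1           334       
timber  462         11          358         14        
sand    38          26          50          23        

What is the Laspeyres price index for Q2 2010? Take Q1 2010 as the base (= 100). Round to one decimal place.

87.1

Laspeyres price index uses base-period quantities as weights.
ΣP(Q2 2010)·Q(Q1 2010) = 1×357 + 358×11 + 50×26 = 357 + 3938 + 1300 = 5595
ΣP(Q1 2010)·Q(Q1 2010) = 1×357 + 462×11 + 38×26 = 357 + 5082 + 988 = 6427
Index = 5595 / 6427 × 100 = 87.0546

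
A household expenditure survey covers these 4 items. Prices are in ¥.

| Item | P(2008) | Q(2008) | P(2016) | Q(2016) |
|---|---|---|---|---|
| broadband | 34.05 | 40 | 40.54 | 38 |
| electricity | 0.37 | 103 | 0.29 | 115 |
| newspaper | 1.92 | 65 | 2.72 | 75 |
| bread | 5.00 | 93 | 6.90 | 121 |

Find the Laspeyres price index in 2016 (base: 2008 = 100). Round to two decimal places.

124.12

Laspeyres price index uses base-period quantities as weights.
ΣP(2016)·Q(2008) = 40.54×40 + 0.29×103 + 2.72×65 + 6.90×93 = 1621.6 + 29.87 + 176.8 + 641.7 = 2469.97
ΣP(2008)·Q(2008) = 34.05×40 + 0.37×103 + 1.92×65 + 5.00×93 = 1362 + 38.11 + 124.8 + 465 = 1989.91
Index = 2469.97 / 1989.91 × 100 = 124.1247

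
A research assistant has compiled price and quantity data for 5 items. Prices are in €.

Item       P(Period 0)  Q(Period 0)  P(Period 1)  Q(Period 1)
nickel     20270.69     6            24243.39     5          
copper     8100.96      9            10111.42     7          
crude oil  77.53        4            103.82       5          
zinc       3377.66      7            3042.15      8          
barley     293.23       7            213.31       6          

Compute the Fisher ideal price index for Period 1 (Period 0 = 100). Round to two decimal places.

117.12

Laspeyres component (base-period weights):
ΣP(Period 1)Q(Period 0) = 24243.39×6 + 10111.42×9 + 103.82×4 + 3042.15×7 + 213.31×7 = 145460.34 + 91002.78 + 415.28 + 21295.05 + 1493.17 = 259666.62
ΣP(Period 0)Q(Period 0) = 20270.69×6 + 8100.96×9 + 77.53×4 + 3377.66×7 + 293.23×7 = 121624.14 + 72908.64 + 310.12 + 23643.62 + 2052.61 = 220539.13
L = 259666.62 / 220539.13 × 100 = 117.7417
Paasche component (current-period weights):
ΣP(Period 1)Q(Period 1) = 24243.39×5 + 10111.42×7 + 103.82×5 + 3042.15×8 + 213.31×6 = 121216.95 + 70779.94 + 519.1 + 24337.2 + 1279.86 = 218133.05
ΣP(Period 0)Q(Period 1) = 20270.69×5 + 8100.96×7 + 77.53×5 + 3377.66×8 + 293.23×6 = 101353.45 + 56706.72 + 387.65 + 27021.28 + 1759.38 = 187228.48
P = 218133.05 / 187228.48 × 100 = 116.5063
Fisher = √(L × P) = √(117.7417 × 116.5063) = 117.1224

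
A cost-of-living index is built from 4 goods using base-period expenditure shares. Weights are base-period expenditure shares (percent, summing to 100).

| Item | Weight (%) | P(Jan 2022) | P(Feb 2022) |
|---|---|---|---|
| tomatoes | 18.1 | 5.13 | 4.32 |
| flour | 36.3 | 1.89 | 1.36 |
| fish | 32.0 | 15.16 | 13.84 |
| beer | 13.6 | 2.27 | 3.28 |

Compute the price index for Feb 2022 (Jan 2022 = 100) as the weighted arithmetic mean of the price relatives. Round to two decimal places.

90.23

tomatoes: 18.1 × (4.32/5.13) = 18.1 × 0.842105 = 15.2421
flour: 36.3 × (1.36/1.89) = 36.3 × 0.719577 = 26.1206
fish: 32.0 × (13.84/15.16) = 32.0 × 0.912929 = 29.2137
beer: 13.6 × (3.28/2.27) = 13.6 × 1.444934 = 19.6511
Index = Σ wᵢ·(p₁ᵢ/p₀ᵢ) = 15.2421 + 26.1206 + 29.2137 + 19.6511 = 90.2276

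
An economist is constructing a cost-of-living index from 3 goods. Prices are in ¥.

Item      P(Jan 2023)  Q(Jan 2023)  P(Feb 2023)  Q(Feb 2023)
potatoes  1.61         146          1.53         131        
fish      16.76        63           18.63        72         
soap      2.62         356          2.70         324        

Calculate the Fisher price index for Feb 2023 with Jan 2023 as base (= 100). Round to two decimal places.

106.34

Laspeyres component (base-period weights):
ΣP(Feb 2023)Q(Jan 2023) = 1.53×146 + 18.63×63 + 2.70×356 = 223.38 + 1173.69 + 961.2 = 2358.27
ΣP(Jan 2023)Q(Jan 2023) = 1.61×146 + 16.76×63 + 2.62×356 = 235.06 + 1055.88 + 932.72 = 2223.66
L = 2358.27 / 2223.66 × 100 = 106.0535
Paasche component (current-period weights):
ΣP(Feb 2023)Q(Feb 2023) = 1.53×131 + 18.63×72 + 2.70×324 = 200.43 + 1341.36 + 874.8 = 2416.59
ΣP(Jan 2023)Q(Feb 2023) = 1.61×131 + 16.76×72 + 2.62×324 = 210.91 + 1206.72 + 848.88 = 2266.51
P = 2416.59 / 2266.51 × 100 = 106.6216
Fisher = √(L × P) = √(106.0535 × 106.6216) = 106.3372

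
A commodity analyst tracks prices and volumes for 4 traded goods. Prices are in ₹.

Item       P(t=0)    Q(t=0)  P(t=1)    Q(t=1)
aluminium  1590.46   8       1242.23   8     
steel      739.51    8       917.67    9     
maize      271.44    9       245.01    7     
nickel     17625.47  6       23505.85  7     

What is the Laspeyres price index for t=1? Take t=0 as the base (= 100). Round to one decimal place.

Laspeyres price index uses base-period quantities as weights.
ΣP(t=1)·Q(t=0) = 1242.23×8 + 917.67×8 + 245.01×9 + 23505.85×6 = 9937.84 + 7341.36 + 2205.09 + 141035.1 = 160519.39
ΣP(t=0)·Q(t=0) = 1590.46×8 + 739.51×8 + 271.44×9 + 17625.47×6 = 12723.68 + 5916.08 + 2442.96 + 105752.82 = 126835.54
Index = 160519.39 / 126835.54 × 100 = 126.5571

126.6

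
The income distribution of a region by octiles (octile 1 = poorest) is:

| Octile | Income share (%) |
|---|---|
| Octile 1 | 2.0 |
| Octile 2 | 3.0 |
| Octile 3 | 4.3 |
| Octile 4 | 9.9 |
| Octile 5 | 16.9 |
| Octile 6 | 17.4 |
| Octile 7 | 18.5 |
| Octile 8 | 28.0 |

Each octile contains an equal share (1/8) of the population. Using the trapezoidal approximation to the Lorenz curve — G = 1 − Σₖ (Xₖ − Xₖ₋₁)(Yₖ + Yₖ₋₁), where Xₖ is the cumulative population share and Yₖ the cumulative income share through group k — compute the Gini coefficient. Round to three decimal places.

0.382

Cumulative income shares Yₖ: 0.0200, 0.0500, 0.0930, 0.1920, 0.3610, 0.5350, 0.7200, 1.0000
Σ (Xₖ−Xₖ₋₁)(Yₖ+Yₖ₋₁) = (1/8)(0.0200+0.0000) + (1/8)(0.0500+0.0200) + (1/8)(0.0930+0.0500) + (1/8)(0.1920+0.0930) + (1/8)(0.3610+0.1920) + (1/8)(0.5350+0.3610) + (1/8)(0.7200+0.5350) + (1/8)(1.0000+0.7200)
  = 0.0025 + 0.0088 + 0.0179 + 0.0356 + 0.0691 + 0.1120 + 0.1569 + 0.2150 = 0.6178
G = 1 − 0.6178 = 0.3822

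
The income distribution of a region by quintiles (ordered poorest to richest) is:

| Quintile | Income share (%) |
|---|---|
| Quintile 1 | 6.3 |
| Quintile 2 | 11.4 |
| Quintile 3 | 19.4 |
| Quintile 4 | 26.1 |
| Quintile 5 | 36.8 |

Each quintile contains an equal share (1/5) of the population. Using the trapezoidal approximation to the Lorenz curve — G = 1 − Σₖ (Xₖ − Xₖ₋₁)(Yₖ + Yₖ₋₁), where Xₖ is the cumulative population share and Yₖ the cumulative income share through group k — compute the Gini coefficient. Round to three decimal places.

0.303

Cumulative income shares Yₖ: 0.0630, 0.1770, 0.3710, 0.6320, 1.0000
Σ (Xₖ−Xₖ₋₁)(Yₖ+Yₖ₋₁) = (1/5)(0.0630+0.0000) + (1/5)(0.1770+0.0630) + (1/5)(0.3710+0.1770) + (1/5)(0.6320+0.3710) + (1/5)(1.0000+0.6320)
  = 0.0126 + 0.0480 + 0.1096 + 0.2006 + 0.3264 = 0.6972
G = 1 − 0.6972 = 0.3028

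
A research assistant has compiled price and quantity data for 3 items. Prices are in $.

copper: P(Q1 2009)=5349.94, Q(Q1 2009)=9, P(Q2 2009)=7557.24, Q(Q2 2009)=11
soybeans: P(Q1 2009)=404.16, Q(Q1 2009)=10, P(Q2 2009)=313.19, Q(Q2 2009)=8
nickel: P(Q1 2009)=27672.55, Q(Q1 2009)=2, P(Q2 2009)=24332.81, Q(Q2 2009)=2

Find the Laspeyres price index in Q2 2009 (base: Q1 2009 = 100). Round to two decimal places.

111.42

Laspeyres price index uses base-period quantities as weights.
ΣP(Q2 2009)·Q(Q1 2009) = 7557.24×9 + 313.19×10 + 24332.81×2 = 68015.16 + 3131.9 + 48665.62 = 119812.68
ΣP(Q1 2009)·Q(Q1 2009) = 5349.94×9 + 404.16×10 + 27672.55×2 = 48149.46 + 4041.6 + 55345.1 = 107536.16
Index = 119812.68 / 107536.16 × 100 = 111.4162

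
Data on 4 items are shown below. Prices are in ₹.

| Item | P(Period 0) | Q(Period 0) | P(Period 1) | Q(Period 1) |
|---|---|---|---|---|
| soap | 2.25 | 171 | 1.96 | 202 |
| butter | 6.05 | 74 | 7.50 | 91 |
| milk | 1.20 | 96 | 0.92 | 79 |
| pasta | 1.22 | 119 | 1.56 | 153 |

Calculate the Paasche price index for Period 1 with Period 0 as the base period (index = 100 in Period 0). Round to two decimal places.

Paasche price index uses current-period quantities as weights.
ΣP(Period 1)·Q(Period 1) = 1.96×202 + 7.50×91 + 0.92×79 + 1.56×153 = 395.92 + 682.5 + 72.68 + 238.68 = 1389.78
ΣP(Period 0)·Q(Period 1) = 2.25×202 + 6.05×91 + 1.20×79 + 1.22×153 = 454.5 + 550.55 + 94.8 + 186.66 = 1286.51
Index = 1389.78 / 1286.51 × 100 = 108.0271

108.03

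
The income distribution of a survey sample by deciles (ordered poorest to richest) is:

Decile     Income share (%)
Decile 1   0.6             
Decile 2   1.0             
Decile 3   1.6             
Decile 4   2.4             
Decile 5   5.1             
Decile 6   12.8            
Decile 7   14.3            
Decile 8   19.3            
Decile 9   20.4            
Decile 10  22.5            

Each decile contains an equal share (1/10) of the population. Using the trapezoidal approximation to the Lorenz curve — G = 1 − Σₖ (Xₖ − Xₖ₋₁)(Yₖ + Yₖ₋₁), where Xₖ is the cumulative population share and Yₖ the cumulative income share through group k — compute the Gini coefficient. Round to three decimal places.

0.465

Cumulative income shares Yₖ: 0.0060, 0.0160, 0.0320, 0.0560, 0.1070, 0.2350, 0.3780, 0.5710, 0.7750, 1.0000
Σ (Xₖ−Xₖ₋₁)(Yₖ+Yₖ₋₁) = (1/10)(0.0060+0.0000) + (1/10)(0.0160+0.0060) + (1/10)(0.0320+0.0160) + (1/10)(0.0560+0.0320) + (1/10)(0.1070+0.0560) + (1/10)(0.2350+0.1070) + (1/10)(0.3780+0.2350) + (1/10)(0.5710+0.3780) + (1/10)(0.7750+0.5710) + (1/10)(1.0000+0.7750)
  = 0.0006 + 0.0022 + 0.0048 + 0.0088 + 0.0163 + 0.0342 + 0.0613 + 0.0949 + 0.1346 + 0.1775 = 0.5352
G = 1 − 0.5352 = 0.4648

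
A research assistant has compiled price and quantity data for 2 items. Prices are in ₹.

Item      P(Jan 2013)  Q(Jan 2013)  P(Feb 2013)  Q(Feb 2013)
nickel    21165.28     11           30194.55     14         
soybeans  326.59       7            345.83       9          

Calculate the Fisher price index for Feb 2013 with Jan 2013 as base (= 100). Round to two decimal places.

Laspeyres component (base-period weights):
ΣP(Feb 2013)Q(Jan 2013) = 30194.55×11 + 345.83×7 = 332140.05 + 2420.81 = 334560.86
ΣP(Jan 2013)Q(Jan 2013) = 21165.28×11 + 326.59×7 = 232818.08 + 2286.13 = 235104.21
L = 334560.86 / 235104.21 × 100 = 142.3032
Paasche component (current-period weights):
ΣP(Feb 2013)Q(Feb 2013) = 30194.55×14 + 345.83×9 = 422723.7 + 3112.47 = 425836.17
ΣP(Jan 2013)Q(Feb 2013) = 21165.28×14 + 326.59×9 = 296313.92 + 2939.31 = 299253.23
P = 425836.17 / 299253.23 × 100 = 142.2996
Fisher = √(L × P) = √(142.3032 × 142.2996) = 142.3014

142.30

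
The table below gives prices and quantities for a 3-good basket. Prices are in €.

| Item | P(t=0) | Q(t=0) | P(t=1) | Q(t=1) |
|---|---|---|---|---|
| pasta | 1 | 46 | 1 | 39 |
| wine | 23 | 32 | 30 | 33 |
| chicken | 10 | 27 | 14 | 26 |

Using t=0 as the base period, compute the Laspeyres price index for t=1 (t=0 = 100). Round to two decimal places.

Laspeyres price index uses base-period quantities as weights.
ΣP(t=1)·Q(t=0) = 1×46 + 30×32 + 14×27 = 46 + 960 + 378 = 1384
ΣP(t=0)·Q(t=0) = 1×46 + 23×32 + 10×27 = 46 + 736 + 270 = 1052
Index = 1384 / 1052 × 100 = 131.5589

131.56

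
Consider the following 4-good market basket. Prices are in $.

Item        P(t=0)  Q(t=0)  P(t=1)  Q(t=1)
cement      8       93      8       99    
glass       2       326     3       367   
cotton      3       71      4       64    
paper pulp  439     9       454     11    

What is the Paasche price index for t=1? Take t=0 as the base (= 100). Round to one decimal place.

109.1

Paasche price index uses current-period quantities as weights.
ΣP(t=1)·Q(t=1) = 8×99 + 3×367 + 4×64 + 454×11 = 792 + 1101 + 256 + 4994 = 7143
ΣP(t=0)·Q(t=1) = 8×99 + 2×367 + 3×64 + 439×11 = 792 + 734 + 192 + 4829 = 6547
Index = 7143 / 6547 × 100 = 109.1034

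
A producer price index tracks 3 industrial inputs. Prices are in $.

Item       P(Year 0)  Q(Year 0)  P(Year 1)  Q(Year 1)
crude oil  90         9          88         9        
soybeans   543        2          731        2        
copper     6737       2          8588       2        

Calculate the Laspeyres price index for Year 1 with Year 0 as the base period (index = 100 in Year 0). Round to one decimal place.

126.4

Laspeyres price index uses base-period quantities as weights.
ΣP(Year 1)·Q(Year 0) = 88×9 + 731×2 + 8588×2 = 792 + 1462 + 17176 = 19430
ΣP(Year 0)·Q(Year 0) = 90×9 + 543×2 + 6737×2 = 810 + 1086 + 13474 = 15370
Index = 19430 / 15370 × 100 = 126.4151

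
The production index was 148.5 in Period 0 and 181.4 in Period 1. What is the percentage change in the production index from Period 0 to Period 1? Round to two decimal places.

Change = (181.4 − 148.5) / 148.5 × 100
       = 32.9 / 148.5 × 100 = 22.1549%

22.15%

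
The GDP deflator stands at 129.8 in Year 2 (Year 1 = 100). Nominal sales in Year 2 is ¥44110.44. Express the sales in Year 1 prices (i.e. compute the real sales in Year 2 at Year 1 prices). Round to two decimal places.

Real = Nominal ÷ (Index/100) = 44110.44 ÷ (129.8/100)
     = 44110.44 ÷ 1.298 = 33983.3898

33983.39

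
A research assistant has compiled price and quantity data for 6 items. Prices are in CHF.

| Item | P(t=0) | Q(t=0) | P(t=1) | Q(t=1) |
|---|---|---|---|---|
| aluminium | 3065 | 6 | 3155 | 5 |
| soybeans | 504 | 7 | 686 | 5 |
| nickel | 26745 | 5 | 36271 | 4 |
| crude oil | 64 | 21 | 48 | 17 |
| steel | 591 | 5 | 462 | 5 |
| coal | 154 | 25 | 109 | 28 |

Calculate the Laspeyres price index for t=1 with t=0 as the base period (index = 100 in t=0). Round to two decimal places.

128.90

Laspeyres price index uses base-period quantities as weights.
ΣP(t=1)·Q(t=0) = 3155×6 + 686×7 + 36271×5 + 48×21 + 462×5 + 109×25 = 18930 + 4802 + 181355 + 1008 + 2310 + 2725 = 211130
ΣP(t=0)·Q(t=0) = 3065×6 + 504×7 + 26745×5 + 64×21 + 591×5 + 154×25 = 18390 + 3528 + 133725 + 1344 + 2955 + 3850 = 163792
Index = 211130 / 163792 × 100 = 128.9013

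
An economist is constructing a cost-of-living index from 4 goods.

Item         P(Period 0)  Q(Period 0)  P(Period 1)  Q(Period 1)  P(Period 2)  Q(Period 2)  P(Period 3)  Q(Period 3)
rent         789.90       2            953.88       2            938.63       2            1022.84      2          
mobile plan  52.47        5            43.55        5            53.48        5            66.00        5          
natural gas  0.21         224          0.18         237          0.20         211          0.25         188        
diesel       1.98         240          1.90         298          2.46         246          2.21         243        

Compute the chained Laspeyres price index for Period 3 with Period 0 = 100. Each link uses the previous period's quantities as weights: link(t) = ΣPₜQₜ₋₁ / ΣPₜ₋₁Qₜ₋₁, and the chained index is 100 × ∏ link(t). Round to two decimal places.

Link Period 0→Period 1:
ΣP(Period 1)Q(Period 0) = 953.88×2 + 43.55×5 + 0.18×224 + 1.90×240 = 1907.76 + 217.75 + 40.32 + 456 = 2621.83
ΣP(Period 0)Q(Period 0) = 789.90×2 + 52.47×5 + 0.21×224 + 1.98×240 = 1579.8 + 262.35 + 47.04 + 475.2 = 2364.39
link = 2621.83/2364.39 = 1.108882
Link Period 1→Period 2:
ΣP(Period 2)Q(Period 1) = 938.63×2 + 53.48×5 + 0.20×237 + 2.46×298 = 1877.26 + 267.4 + 47.4 + 733.08 = 2925.14
ΣP(Period 1)Q(Period 1) = 953.88×2 + 43.55×5 + 0.18×237 + 1.90×298 = 1907.76 + 217.75 + 42.66 + 566.2 = 2734.37
link = 2925.14/2734.37 = 1.069767
Link Period 2→Period 3:
ΣP(Period 3)Q(Period 2) = 1022.84×2 + 66.00×5 + 0.25×211 + 2.21×246 = 2045.68 + 330 + 52.75 + 543.66 = 2972.09
ΣP(Period 2)Q(Period 2) = 938.63×2 + 53.48×5 + 0.20×211 + 2.46×246 = 1877.26 + 267.4 + 42.2 + 605.16 = 2792.02
link = 2972.09/2792.02 = 1.064495
Chained index = 100 × 1.108882 × 1.069767 × 1.064495 = 126.2752

126.28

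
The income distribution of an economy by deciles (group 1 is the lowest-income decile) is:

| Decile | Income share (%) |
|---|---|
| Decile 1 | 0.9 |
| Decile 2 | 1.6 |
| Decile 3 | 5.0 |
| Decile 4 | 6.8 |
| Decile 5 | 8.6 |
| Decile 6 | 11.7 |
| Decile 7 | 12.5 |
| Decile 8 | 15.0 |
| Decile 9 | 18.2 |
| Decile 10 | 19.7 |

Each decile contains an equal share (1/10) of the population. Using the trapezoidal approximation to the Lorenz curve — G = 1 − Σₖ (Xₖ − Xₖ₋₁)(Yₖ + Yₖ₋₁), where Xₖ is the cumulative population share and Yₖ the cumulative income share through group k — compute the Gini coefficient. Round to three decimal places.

0.356

Cumulative income shares Yₖ: 0.0090, 0.0250, 0.0750, 0.1430, 0.2290, 0.3460, 0.4710, 0.6210, 0.8030, 1.0000
Σ (Xₖ−Xₖ₋₁)(Yₖ+Yₖ₋₁) = (1/10)(0.0090+0.0000) + (1/10)(0.0250+0.0090) + (1/10)(0.0750+0.0250) + (1/10)(0.1430+0.0750) + (1/10)(0.2290+0.1430) + (1/10)(0.3460+0.2290) + (1/10)(0.4710+0.3460) + (1/10)(0.6210+0.4710) + (1/10)(0.8030+0.6210) + (1/10)(1.0000+0.8030)
  = 0.0009 + 0.0034 + 0.0100 + 0.0218 + 0.0372 + 0.0575 + 0.0817 + 0.1092 + 0.1424 + 0.1803 = 0.6444
G = 1 − 0.6444 = 0.3556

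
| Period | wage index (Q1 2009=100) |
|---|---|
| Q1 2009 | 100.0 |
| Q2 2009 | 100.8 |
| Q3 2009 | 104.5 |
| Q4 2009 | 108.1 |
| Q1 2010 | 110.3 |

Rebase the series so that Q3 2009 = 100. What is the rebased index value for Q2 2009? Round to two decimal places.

96.46

Rebased(Q2 2009) = 100.8 / 104.5 × 100 = 96.4593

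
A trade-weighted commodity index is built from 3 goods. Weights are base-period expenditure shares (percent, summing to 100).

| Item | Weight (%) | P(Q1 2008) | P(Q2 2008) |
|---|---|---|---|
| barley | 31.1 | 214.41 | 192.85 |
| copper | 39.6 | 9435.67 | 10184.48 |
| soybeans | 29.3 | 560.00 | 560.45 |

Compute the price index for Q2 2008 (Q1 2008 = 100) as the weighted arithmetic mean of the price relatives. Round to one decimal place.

100.0

barley: 31.1 × (192.85/214.41) = 31.1 × 0.899445 = 27.9727
copper: 39.6 × (10184.48/9435.67) = 39.6 × 1.079359 = 42.7426
soybeans: 29.3 × (560.45/560.00) = 29.3 × 1.000804 = 29.3235
Index = Σ wᵢ·(p₁ᵢ/p₀ᵢ) = 27.9727 + 42.7426 + 29.3235 = 100.0389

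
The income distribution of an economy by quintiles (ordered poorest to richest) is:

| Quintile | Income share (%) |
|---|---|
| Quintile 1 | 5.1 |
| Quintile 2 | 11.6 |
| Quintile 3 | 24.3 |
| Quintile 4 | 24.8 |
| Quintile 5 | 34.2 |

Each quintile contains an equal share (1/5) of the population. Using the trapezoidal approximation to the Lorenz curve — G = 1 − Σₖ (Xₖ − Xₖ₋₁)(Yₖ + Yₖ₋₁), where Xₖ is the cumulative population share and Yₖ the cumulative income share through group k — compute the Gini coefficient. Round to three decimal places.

Cumulative income shares Yₖ: 0.0510, 0.1670, 0.4100, 0.6580, 1.0000
Σ (Xₖ−Xₖ₋₁)(Yₖ+Yₖ₋₁) = (1/5)(0.0510+0.0000) + (1/5)(0.1670+0.0510) + (1/5)(0.4100+0.1670) + (1/5)(0.6580+0.4100) + (1/5)(1.0000+0.6580)
  = 0.0102 + 0.0436 + 0.1154 + 0.2136 + 0.3316 = 0.7144
G = 1 − 0.7144 = 0.2856

0.286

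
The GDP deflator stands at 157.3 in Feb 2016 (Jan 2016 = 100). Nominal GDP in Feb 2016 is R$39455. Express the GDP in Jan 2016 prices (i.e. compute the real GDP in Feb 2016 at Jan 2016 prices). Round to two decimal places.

Real = Nominal ÷ (Index/100) = 39455 ÷ (157.3/100)
     = 39455 ÷ 1.573 = 25082.6446

25082.64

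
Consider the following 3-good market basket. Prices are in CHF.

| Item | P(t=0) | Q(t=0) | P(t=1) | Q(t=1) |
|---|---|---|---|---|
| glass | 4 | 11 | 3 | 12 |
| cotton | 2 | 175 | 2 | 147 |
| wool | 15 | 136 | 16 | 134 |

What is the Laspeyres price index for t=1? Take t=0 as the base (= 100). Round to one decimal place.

Laspeyres price index uses base-period quantities as weights.
ΣP(t=1)·Q(t=0) = 3×11 + 2×175 + 16×136 = 33 + 350 + 2176 = 2559
ΣP(t=0)·Q(t=0) = 4×11 + 2×175 + 15×136 = 44 + 350 + 2040 = 2434
Index = 2559 / 2434 × 100 = 105.1356

105.1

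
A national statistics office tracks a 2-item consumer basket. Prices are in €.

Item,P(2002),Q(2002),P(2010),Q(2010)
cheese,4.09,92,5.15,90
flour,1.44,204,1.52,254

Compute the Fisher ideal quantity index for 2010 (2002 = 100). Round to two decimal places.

Laspeyres component (base-period weights):
ΣP(2002)Q(2010) = 4.09×90 + 1.44×254 = 368.1 + 365.76 = 733.86
ΣP(2002)Q(2002) = 4.09×92 + 1.44×204 = 376.28 + 293.76 = 670.04
L = 733.86 / 670.04 × 100 = 109.5248
Paasche component (current-period weights):
ΣP(2010)Q(2010) = 5.15×90 + 1.52×254 = 463.5 + 386.08 = 849.58
ΣP(2010)Q(2002) = 5.15×92 + 1.52×204 = 473.8 + 310.08 = 783.88
P = 849.58 / 783.88 × 100 = 108.3814
Fisher = √(L × P) = √(109.5248 × 108.3814) = 108.9516

108.95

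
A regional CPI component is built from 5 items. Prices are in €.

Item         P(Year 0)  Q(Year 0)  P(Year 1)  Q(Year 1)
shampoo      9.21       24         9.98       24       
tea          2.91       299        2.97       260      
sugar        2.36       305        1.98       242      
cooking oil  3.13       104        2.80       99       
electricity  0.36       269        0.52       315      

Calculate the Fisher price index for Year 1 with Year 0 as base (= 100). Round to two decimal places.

97.40

Laspeyres component (base-period weights):
ΣP(Year 1)Q(Year 0) = 9.98×24 + 2.97×299 + 1.98×305 + 2.80×104 + 0.52×269 = 239.52 + 888.03 + 603.9 + 291.2 + 139.88 = 2162.53
ΣP(Year 0)Q(Year 0) = 9.21×24 + 2.91×299 + 2.36×305 + 3.13×104 + 0.36×269 = 221.04 + 870.09 + 719.8 + 325.52 + 96.84 = 2233.29
L = 2162.53 / 2233.29 × 100 = 96.8316
Paasche component (current-period weights):
ΣP(Year 1)Q(Year 1) = 9.98×24 + 2.97×260 + 1.98×242 + 2.80×99 + 0.52×315 = 239.52 + 772.2 + 479.16 + 277.2 + 163.8 = 1931.88
ΣP(Year 0)Q(Year 1) = 9.21×24 + 2.91×260 + 2.36×242 + 3.13×99 + 0.36×315 = 221.04 + 756.6 + 571.12 + 309.87 + 113.4 = 1972.03
P = 1931.88 / 1972.03 × 100 = 97.9640
Fisher = √(L × P) = √(96.8316 × 97.9640) = 97.3962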